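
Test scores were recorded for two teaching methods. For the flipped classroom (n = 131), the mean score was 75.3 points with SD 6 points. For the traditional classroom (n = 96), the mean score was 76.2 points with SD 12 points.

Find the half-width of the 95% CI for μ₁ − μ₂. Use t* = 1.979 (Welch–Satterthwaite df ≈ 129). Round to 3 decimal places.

2.636

Standard errors of each mean: 6/√131 = 0.5242 and 12/√96 = 1.2247.
SE(x̄₁ − x̄₂) = √(0.5242² + 1.2247²) = 1.3322 for independent samples with unequal variances.
With t* = 1.979, the margin is 1.979 × 1.3322 = 2.6364.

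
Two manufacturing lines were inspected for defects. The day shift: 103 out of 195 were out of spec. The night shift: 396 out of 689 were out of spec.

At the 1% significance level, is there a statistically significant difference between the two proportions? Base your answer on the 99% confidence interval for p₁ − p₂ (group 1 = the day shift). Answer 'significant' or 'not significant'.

not significant

p̂₁ = 103/195 = 0.5282 and p̂₂ = 396/689 = 0.5747.
SE₁ = √(p̂₁(1−p̂₁)/n₁) = √(0.5282·0.4718/195) = 0.03575; SE₂ = √(0.5747·0.4253/689) = 0.01883.
Independent samples: SE of the difference = √(SE₁² + SE₂²) = √(0.0012780625 + 0.0003545689) = 0.04041.
z* for 99% confidence is 2.576, so the margin of error is 2.576 × 0.04041 = 0.10410.
Point estimate p̂₁ − p̂₂ = 0.5282 − 0.5747 = -0.0465.
-0.0465 ± 0.10410 → (-0.15060, 0.05760).
The interval (-0.15060, 0.05760) contains 0, so the difference is not significant.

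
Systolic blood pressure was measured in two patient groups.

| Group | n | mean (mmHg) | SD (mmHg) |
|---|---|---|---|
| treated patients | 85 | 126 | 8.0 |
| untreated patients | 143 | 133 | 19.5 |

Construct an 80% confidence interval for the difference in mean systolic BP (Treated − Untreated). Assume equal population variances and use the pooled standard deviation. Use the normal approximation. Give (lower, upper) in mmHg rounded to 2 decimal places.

(-9.85, -4.15)

Pooled variance s_p² = [84·8.0² + 142·19.5²] / (85+143−2) = 262.7058, so s_p = 16.2082.
SE_diff = s_p·√(1/n₁ + 1/n₂) = 16.2082·√(1/85 + 1/143) = 2.2199.
z* = 1.282; margin = 1.282 × 2.2199 = 2.8459.
Difference = 126 − 133 = -7.0000.
-7.0000 ± 2.8459 → (-9.85, -4.15).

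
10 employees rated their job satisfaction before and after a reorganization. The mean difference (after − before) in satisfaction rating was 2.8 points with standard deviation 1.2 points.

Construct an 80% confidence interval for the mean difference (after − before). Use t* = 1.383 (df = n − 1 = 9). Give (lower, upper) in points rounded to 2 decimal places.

This is a matched-pairs design, so SE = s_d/√n = 1.2/√10 = 0.3795.
Margin = 1.383 × 0.3795 = 0.5248; the interval is 2.8 ± 0.5248 = (2.28, 3.32).

(2.28, 3.32)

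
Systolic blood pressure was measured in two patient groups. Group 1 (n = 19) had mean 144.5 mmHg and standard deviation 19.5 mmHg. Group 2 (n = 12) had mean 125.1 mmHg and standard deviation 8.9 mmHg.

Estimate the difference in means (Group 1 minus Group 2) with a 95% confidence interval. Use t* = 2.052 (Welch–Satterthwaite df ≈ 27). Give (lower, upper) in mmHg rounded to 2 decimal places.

SE₁ = s₁/√n₁ = 19.5/√19 = 4.4736; SE₂ = 8.9/√12 = 2.5692.
Independent samples, unequal variances: SE_diff = √(SE₁² + SE₂²) = √(20.01309696 + 6.60078864) = 5.1589.
t* = 2.052, so margin of error = 2.052 × 5.1589 = 10.5861.
Difference in means = 144.5 − 125.1 = 19.4000.
19.4000 ± 10.5861 → (8.81, 29.99).

(8.81, 29.99)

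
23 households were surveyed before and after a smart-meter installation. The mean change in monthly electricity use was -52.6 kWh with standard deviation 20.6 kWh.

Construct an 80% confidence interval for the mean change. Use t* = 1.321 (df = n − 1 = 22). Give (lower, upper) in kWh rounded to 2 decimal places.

Paired design: SE = s_d/√n = 20.6/√23 = 4.2954.
t* = 1.321; margin of error = 1.321 × 4.2954 = 5.6742.
-52.6 ± 5.6742 → (-58.27, -46.93).

(-58.27, -46.93)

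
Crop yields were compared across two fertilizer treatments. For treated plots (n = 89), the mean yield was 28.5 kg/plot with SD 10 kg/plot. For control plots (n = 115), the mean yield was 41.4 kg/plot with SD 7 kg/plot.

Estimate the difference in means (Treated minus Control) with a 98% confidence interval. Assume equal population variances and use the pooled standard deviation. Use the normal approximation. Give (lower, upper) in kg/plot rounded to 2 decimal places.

s_p = √[((n₁−1)s₁² + (n₂−1)s₂²)/(n₁+n₂−2)] = √[(88·10² + 114·7²)/202] = 8.4391.
SE = 8.4391·√(1/89 + 1/115) = 1.1914.
With z* = 2.326, margin = 2.326 × 1.1914 = 2.7712.
x̄₁ − x̄₂ = 28.5 − 41.4 = -12.9000; interval -12.9000 ± 2.7712 = (-15.67, -10.13).

(-15.67, -10.13)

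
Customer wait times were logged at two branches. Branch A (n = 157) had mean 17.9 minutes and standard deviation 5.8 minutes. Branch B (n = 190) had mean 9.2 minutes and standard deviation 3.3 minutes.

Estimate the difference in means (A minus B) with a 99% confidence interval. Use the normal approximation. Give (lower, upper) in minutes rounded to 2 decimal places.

SE₁ = s₁/√n₁ = 5.8/√157 = 0.4629; SE₂ = 3.3/√190 = 0.2394.
Independent samples, unequal variances: SE_diff = √(SE₁² + SE₂²) = √(0.21427641 + 0.05731236) = 0.5211.
z* = 2.576, so margin of error = 2.576 × 0.5211 = 1.3424.
Difference in means = 17.9 − 9.2 = 8.7000.
8.7000 ± 1.3424 → (7.36, 10.04).

(7.36, 10.04)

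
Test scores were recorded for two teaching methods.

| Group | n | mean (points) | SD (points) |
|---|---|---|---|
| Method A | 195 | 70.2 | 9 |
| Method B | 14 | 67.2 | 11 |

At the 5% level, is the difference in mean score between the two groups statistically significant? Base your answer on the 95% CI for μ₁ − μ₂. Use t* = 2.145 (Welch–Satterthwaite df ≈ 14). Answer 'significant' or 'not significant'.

not significant

SE₁ = s₁/√n₁ = 9/√195 = 0.6445; SE₂ = 11/√14 = 2.9399.
Independent samples, unequal variances: SE_diff = √(SE₁² + SE₂²) = √(0.41538025 + 8.64301201) = 3.0097.
t* = 2.145, so margin of error = 2.145 × 3.0097 = 6.4558.
Difference in means = 70.2 − 67.2 = 3.0000.
3.0000 ± 6.4558 → (-3.4558, 9.4558).
The interval (-3.4558, 9.4558) contains 0, so the difference is not significant.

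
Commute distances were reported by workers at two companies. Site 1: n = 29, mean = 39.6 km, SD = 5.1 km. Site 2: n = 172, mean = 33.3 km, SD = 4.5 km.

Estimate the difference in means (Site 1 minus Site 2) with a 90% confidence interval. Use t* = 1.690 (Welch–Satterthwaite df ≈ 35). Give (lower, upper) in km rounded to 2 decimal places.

Per-group SEs: s₁/√n₁ = 5.1/√29 = 0.9470, s₂/√n₂ = 4.5/√172 = 0.3431.
Unpooled SE of the difference: √(0.896809 + 0.11771761) = 1.0072.
Margin of error = t* · SE = 1.690 × 1.0072 = 1.7022.
x̄₁ − x̄₂ = 39.6 − 33.3 = 6.3000.
CI: 6.3000 ± 1.7022 = (4.60, 8.00).

(4.60, 8.00)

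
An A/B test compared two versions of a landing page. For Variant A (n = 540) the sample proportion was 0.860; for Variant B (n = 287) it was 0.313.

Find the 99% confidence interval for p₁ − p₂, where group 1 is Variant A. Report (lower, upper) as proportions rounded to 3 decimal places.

SE₁ = √(p̂₁(1−p̂₁)/n₁) = √(0.8600·0.1400/540) = 0.01493; SE₂ = √(0.3130·0.6870/287) = 0.02737.
Independent samples: SE of the difference = √(SE₁² + SE₂²) = √(0.0002229049 + 0.0007491169) = 0.03118.
z* for 99% confidence is 2.576, so the margin of error is 2.576 × 0.03118 = 0.08032.
Point estimate p̂₁ − p̂₂ = 0.8600 − 0.3130 = 0.5470.
0.5470 ± 0.08032 → (0.467, 0.627).

(0.467, 0.627)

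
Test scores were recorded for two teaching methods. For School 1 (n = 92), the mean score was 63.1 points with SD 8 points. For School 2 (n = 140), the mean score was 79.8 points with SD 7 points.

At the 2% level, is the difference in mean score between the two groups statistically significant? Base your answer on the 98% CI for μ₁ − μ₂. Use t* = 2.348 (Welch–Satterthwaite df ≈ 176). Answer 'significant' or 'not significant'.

Per-group SEs: s₁/√n₁ = 8/√92 = 0.8341, s₂/√n₂ = 7/√140 = 0.5916.
Unpooled SE of the difference: √(0.69572281 + 0.34999056) = 1.0226.
Margin of error = t* · SE = 2.348 × 1.0226 = 2.4011.
x̄₁ − x̄₂ = 63.1 − 79.8 = -16.7000.
CI: -16.7000 ± 2.4011 = (-19.1011, -14.2989).
The interval (-19.1011, -14.2989) does not contain 0, so the difference is significant.

significant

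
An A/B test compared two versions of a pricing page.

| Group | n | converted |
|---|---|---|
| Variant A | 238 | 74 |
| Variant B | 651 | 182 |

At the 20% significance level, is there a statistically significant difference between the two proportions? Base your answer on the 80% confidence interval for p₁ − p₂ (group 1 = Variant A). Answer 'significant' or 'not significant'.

not significant

Sample proportions: 74/238 = 0.3109, 182/651 = 0.2796.
Each SE is √(p̂(1−p̂)/n): √(0.3109·0.6891/238) = 0.03000 and √(0.2796·0.7204/651) = 0.01759.
SE(p̂₁ − p̂₂) = √(SE₁² + SE₂²) = √(0.0009 + 0.0003094081) = 0.03478, since the two samples are independent.
At 80% confidence z* = 1.282; margin = 1.282 × 0.03478 = 0.04459.
The difference is 0.3109 − 0.2796 = 0.0313, so the interval is 0.0313 ± 0.04459 = (-0.01329, 0.07589).
The interval (-0.01329, 0.07589) contains 0, so the difference is not significant.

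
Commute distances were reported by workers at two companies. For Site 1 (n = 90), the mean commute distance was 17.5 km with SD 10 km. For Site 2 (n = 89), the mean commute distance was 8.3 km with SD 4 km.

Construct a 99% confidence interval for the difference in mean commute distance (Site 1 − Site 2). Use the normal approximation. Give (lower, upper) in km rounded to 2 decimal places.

(6.27, 12.13)

Standard errors of each mean: 10/√90 = 1.0541 and 4/√89 = 0.4240.
SE(x̄₁ − x̄₂) = √(1.0541² + 0.4240²) = 1.1362 for independent samples with unequal variances.
With z* = 2.576, the margin is 2.576 × 1.1362 = 2.9269.
x̄₁ − x̄₂ = 17.5 − 8.3 = 9.2000; the interval is 9.2000 ± 2.9269 = (6.27, 12.13).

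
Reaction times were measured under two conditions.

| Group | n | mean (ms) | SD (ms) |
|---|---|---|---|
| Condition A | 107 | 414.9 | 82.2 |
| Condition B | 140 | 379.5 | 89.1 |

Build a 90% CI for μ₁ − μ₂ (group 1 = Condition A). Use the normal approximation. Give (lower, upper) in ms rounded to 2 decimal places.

SE₁ = s₁/√n₁ = 82.2/√107 = 7.9466; SE₂ = 89.1/√140 = 7.5303.
Independent samples, unequal variances: SE_diff = √(SE₁² + SE₂²) = √(63.14845156 + 56.70541809) = 10.9478.
z* = 1.645, so margin of error = 1.645 × 10.9478 = 18.0091.
Difference in means = 414.9 − 379.5 = 35.4000.
35.4000 ± 18.0091 → (17.39, 53.41).

(17.39, 53.41)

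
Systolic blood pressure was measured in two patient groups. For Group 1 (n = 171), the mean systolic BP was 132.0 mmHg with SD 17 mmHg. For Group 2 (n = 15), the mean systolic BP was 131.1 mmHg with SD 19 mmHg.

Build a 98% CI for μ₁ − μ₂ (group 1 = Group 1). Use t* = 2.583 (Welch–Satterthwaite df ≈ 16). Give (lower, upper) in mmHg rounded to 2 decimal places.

(-12.21, 14.01)

Standard errors of each mean: 17/√171 = 1.3000 and 19/√15 = 4.9058.
SE(x̄₁ − x̄₂) = √(1.3000² + 4.9058²) = 5.0751 for independent samples with unequal variances.
With t* = 2.583, the margin is 2.583 × 5.0751 = 13.1090.
x̄₁ − x̄₂ = 132.0 − 131.1 = 0.9000; the interval is 0.9000 ± 13.1090 = (-12.21, 14.01).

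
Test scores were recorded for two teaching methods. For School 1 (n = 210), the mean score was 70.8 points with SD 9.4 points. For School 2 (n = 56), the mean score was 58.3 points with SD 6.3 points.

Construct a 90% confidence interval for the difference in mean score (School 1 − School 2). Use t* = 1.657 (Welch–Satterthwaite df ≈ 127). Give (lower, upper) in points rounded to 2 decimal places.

(10.74, 14.26)

Standard errors of each mean: 9.4/√210 = 0.6487 and 6.3/√56 = 0.8419.
SE(x̄₁ − x̄₂) = √(0.6487² + 0.8419²) = 1.0628 for independent samples with unequal variances.
With t* = 1.657, the margin is 1.657 × 1.0628 = 1.7611.
x̄₁ − x̄₂ = 70.8 − 58.3 = 12.5000; the interval is 12.5000 ± 1.7611 = (10.74, 14.26).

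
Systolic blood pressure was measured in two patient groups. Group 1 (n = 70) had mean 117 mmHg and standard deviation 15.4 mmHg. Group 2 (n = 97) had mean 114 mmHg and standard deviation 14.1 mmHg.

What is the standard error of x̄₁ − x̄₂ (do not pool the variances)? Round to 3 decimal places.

Per-group SEs: s₁/√n₁ = 15.4/√70 = 1.8407, s₂/√n₂ = 14.1/√97 = 1.4316.
Unpooled SE of the difference: √(3.38817649 + 2.04947856) = 2.3319.

2.332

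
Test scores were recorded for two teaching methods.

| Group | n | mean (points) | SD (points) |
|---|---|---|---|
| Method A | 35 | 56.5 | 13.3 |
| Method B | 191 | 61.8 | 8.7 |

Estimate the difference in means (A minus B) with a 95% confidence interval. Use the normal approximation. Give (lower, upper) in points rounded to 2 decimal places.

(-9.88, -0.72)

Standard errors of each mean: 13.3/√35 = 2.2481 and 8.7/√191 = 0.6295.
SE(x̄₁ − x̄₂) = √(2.2481² + 0.6295²) = 2.3346 for independent samples with unequal variances.
With z* = 1.960, the margin is 1.960 × 2.3346 = 4.5758.
x̄₁ − x̄₂ = 56.5 − 61.8 = -5.3000; the interval is -5.3000 ± 4.5758 = (-9.88, -0.72).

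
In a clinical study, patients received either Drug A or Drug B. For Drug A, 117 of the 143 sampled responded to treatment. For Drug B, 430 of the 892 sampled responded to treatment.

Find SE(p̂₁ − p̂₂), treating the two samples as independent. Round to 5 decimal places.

0.03633

p̂₁ = 117/143 = 0.8182 and p̂₂ = 430/892 = 0.4821.
SE₁ = √(p̂₁(1−p̂₁)/n₁) = √(0.8182·0.1818/143) = 0.03225; SE₂ = √(0.4821·0.5179/892) = 0.01673.
Independent samples: SE of the difference = √(SE₁² + SE₂²) = √(0.0010400625 + 0.0002798929) = 0.03633.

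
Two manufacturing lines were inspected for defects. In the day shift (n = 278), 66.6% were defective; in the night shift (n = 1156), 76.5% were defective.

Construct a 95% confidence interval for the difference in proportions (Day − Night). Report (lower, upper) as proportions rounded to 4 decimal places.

SE₁ = √(p̂₁(1−p̂₁)/n₁) = √(0.6660·0.3340/278) = 0.02829; SE₂ = √(0.7650·0.2350/1156) = 0.01247.
Independent samples: SE of the difference = √(SE₁² + SE₂²) = √(0.0008003241 + 0.0001555009) = 0.03092.
z* for 95% confidence is 1.960, so the margin of error is 1.960 × 0.03092 = 0.06060.
Point estimate p̂₁ − p̂₂ = 0.6660 − 0.7650 = -0.0990.
-0.0990 ± 0.06060 → (-0.1596, -0.0384).

(-0.1596, -0.0384)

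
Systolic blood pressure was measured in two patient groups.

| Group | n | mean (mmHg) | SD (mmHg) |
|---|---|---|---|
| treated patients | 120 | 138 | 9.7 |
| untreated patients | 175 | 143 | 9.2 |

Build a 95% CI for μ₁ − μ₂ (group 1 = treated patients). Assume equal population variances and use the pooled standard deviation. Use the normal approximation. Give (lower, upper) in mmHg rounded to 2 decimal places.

(-7.19, -2.81)

Pooled variance s_p² = [119·9.7² + 174·9.2²] / (120+175−2) = 88.4781, so s_p = 9.4063.
SE_diff = s_p·√(1/n₁ + 1/n₂) = 9.4063·√(1/120 + 1/175) = 1.1149.
z* = 1.960; margin = 1.960 × 1.1149 = 2.1852.
Difference = 138 − 143 = -5.0000.
-5.0000 ± 2.1852 → (-7.19, -2.81).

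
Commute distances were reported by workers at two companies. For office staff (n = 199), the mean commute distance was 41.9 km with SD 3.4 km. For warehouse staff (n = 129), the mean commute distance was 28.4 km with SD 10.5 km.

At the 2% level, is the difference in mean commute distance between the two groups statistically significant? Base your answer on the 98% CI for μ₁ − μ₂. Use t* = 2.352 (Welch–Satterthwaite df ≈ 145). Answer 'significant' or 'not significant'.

significant

SE₁ = s₁/√n₁ = 3.4/√199 = 0.2410; SE₂ = 10.5/√129 = 0.9245.
Independent samples, unequal variances: SE_diff = √(SE₁² + SE₂²) = √(0.058081 + 0.85470025) = 0.9554.
t* = 2.352, so margin of error = 2.352 × 0.9554 = 2.2471.
Difference in means = 41.9 − 28.4 = 13.5000.
13.5000 ± 2.2471 → (11.2529, 15.7471).
The interval (11.2529, 15.7471) does not contain 0, so the difference is significant.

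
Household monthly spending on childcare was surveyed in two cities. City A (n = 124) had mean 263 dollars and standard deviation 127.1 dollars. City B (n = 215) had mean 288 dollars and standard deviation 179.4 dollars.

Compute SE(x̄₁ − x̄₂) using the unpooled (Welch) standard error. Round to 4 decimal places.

Per-group SEs: s₁/√n₁ = 127.1/√124 = 11.4139, s₂/√n₂ = 179.4/√215 = 12.2350.
Unpooled SE of the difference: √(130.27711321 + 149.695225) = 16.7324.

16.7324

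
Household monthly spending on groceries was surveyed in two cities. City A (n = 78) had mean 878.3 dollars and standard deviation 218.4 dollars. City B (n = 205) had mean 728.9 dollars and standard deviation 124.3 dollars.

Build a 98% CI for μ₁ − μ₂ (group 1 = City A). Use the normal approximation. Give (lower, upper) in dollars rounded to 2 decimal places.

(88.44, 210.36)

SE₁ = s₁/√n₁ = 218.4/√78 = 24.7289; SE₂ = 124.3/√205 = 8.6815.
Independent samples, unequal variances: SE_diff = √(SE₁² + SE₂²) = √(611.51849521 + 75.36844225) = 26.2085.
z* = 2.326, so margin of error = 2.326 × 26.2085 = 60.9610.
Difference in means = 878.3 − 728.9 = 149.4000.
149.4000 ± 60.9610 → (88.44, 210.36).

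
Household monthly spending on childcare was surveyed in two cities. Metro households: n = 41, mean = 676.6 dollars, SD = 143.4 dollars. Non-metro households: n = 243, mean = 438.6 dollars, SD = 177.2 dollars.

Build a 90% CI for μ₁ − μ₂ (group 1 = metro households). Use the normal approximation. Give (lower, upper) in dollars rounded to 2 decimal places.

Standard errors of each mean: 143.4/√41 = 22.3953 and 177.2/√243 = 11.3674.
SE(x̄₁ − x̄₂) = √(22.3953² + 11.3674²) = 25.1151 for independent samples with unequal variances.
With z* = 1.645, the margin is 1.645 × 25.1151 = 41.3143.
x̄₁ − x̄₂ = 676.6 − 438.6 = 238.0000; the interval is 238.0000 ± 41.3143 = (196.69, 279.31).

(196.69, 279.31)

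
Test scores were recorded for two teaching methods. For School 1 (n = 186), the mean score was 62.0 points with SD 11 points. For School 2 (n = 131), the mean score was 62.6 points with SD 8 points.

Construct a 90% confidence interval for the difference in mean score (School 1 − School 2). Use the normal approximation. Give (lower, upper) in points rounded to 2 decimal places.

Per-group SEs: s₁/√n₁ = 11/√186 = 0.8066, s₂/√n₂ = 8/√131 = 0.6990.
Unpooled SE of the difference: √(0.65060356 + 0.488601) = 1.0673.
Margin of error = z* · SE = 1.645 × 1.0673 = 1.7557.
x̄₁ − x̄₂ = 62.0 − 62.6 = -0.6000.
CI: -0.6000 ± 1.7557 = (-2.36, 1.16).

(-2.36, 1.16)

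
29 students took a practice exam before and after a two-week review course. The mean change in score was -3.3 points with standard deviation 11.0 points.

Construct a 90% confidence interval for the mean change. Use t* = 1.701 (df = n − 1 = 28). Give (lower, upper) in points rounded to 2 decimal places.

(-6.77, 0.17)

This is a matched-pairs design, so SE = s_d/√n = 11.0/√29 = 2.0426.
Margin = 1.701 × 2.0426 = 3.4745; the interval is -3.3 ± 3.4745 = (-6.77, 0.17).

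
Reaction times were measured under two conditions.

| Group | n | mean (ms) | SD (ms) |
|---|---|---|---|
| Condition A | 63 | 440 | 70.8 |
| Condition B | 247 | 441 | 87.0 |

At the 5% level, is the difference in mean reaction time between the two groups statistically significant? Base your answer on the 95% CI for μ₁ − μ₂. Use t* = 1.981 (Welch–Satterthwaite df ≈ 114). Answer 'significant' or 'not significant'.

not significant

Per-group SEs: s₁/√n₁ = 70.8/√63 = 8.9200, s₂/√n₂ = 87.0/√247 = 5.5357.
Unpooled SE of the difference: √(79.5664 + 30.64397449) = 10.4981.
Margin of error = t* · SE = 1.981 × 10.4981 = 20.7967.
x̄₁ − x̄₂ = 440 − 441 = -1.0000.
CI: -1.0000 ± 20.7967 = (-21.7967, 19.7967).
The interval (-21.7967, 19.7967) contains 0, so the difference is not significant.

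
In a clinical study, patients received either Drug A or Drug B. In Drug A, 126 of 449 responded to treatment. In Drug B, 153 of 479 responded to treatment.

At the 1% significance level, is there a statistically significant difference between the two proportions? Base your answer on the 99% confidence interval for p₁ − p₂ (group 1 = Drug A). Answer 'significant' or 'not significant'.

Sample proportions: 126/449 = 0.2806, 153/479 = 0.3194.
Each SE is √(p̂(1−p̂)/n): √(0.2806·0.7194/449) = 0.02120 and √(0.3194·0.6806/479) = 0.02130.
SE(p̂₁ − p̂₂) = √(SE₁² + SE₂²) = √(0.00044944 + 0.00045369) = 0.03005, since the two samples are independent.
At 99% confidence z* = 2.576; margin = 2.576 × 0.03005 = 0.07741.
The difference is 0.2806 − 0.3194 = -0.0388, so the interval is -0.0388 ± 0.07741 = (-0.11621, 0.03861).
The interval (-0.11621, 0.03861) contains 0, so the difference is not significant.

not significant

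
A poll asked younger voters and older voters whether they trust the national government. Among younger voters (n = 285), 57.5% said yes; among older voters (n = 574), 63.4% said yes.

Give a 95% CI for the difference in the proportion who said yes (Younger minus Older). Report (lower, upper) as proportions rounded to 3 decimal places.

The two standard errors are √(0.5750×0.4250/285) = 0.02928 and √(0.6340×0.3660/574) = 0.02011.
Because the samples are independent, SE_diff = √(0.02928² + 0.02011²) = 0.03552.
Using z* = 1.960 for 95%, ME = 1.960 × 0.03552 = 0.06962.
p̂₁ − p̂₂ = -0.0590; interval -0.0590 ± 0.06962 gives (-0.129, 0.011).

(-0.129, 0.011)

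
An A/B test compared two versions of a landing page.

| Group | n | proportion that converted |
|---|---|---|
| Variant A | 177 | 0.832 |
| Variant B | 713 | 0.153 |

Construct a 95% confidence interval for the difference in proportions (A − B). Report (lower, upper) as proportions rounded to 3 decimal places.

(0.618, 0.740)

SE₁ = √(p̂₁(1−p̂₁)/n₁) = √(0.8320·0.1680/177) = 0.02810; SE₂ = √(0.1530·0.8470/713) = 0.01348.
Independent samples: SE of the difference = √(SE₁² + SE₂²) = √(0.00078961 + 0.0001817104) = 0.03117.
z* for 95% confidence is 1.960, so the margin of error is 1.960 × 0.03117 = 0.06109.
Point estimate p̂₁ − p̂₂ = 0.8320 − 0.1530 = 0.6790.
0.6790 ± 0.06109 → (0.618, 0.740).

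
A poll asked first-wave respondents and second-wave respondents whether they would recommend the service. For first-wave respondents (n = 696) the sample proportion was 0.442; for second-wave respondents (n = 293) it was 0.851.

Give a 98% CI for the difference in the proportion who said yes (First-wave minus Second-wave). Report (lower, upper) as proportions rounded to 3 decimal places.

(-0.474, -0.344)

The two standard errors are √(0.4420×0.5580/696) = 0.01882 and √(0.8510×0.1490/293) = 0.02080.
Because the samples are independent, SE_diff = √(0.01882² + 0.02080²) = 0.02805.
Using z* = 2.326 for 98%, ME = 2.326 × 0.02805 = 0.06524.
p̂₁ − p̂₂ = -0.4090; interval -0.4090 ± 0.06524 gives (-0.474, -0.344).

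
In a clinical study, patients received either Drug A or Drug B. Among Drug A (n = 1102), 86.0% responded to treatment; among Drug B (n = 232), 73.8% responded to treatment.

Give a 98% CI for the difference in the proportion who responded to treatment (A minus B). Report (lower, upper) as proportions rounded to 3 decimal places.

(0.051, 0.193)

The two standard errors are √(0.8600×0.1400/1102) = 0.01045 and √(0.7380×0.2620/232) = 0.02887.
Because the samples are independent, SE_diff = √(0.01045² + 0.02887²) = 0.03070.
Using z* = 2.326 for 98%, ME = 2.326 × 0.03070 = 0.07141.
p̂₁ − p̂₂ = 0.1220; interval 0.1220 ± 0.07141 gives (0.051, 0.193).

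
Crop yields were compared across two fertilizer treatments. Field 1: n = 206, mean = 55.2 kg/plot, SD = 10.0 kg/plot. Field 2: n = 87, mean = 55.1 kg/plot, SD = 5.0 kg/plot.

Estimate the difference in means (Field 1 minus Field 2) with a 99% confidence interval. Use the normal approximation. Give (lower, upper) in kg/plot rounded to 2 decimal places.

SE₁ = s₁/√n₁ = 10.0/√206 = 0.6967; SE₂ = 5.0/√87 = 0.5361.
Independent samples, unequal variances: SE_diff = √(SE₁² + SE₂²) = √(0.48539089 + 0.28740321) = 0.8791.
z* = 2.576, so margin of error = 2.576 × 0.8791 = 2.2646.
Difference in means = 55.2 − 55.1 = 0.1000.
0.1000 ± 2.2646 → (-2.16, 2.36).

(-2.16, 2.36)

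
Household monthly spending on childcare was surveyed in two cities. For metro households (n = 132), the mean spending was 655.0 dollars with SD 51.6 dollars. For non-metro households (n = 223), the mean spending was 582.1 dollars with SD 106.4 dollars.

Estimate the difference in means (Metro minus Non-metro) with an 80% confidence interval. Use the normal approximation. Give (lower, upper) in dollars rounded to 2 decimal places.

(62.10, 83.70)

SE₁ = s₁/√n₁ = 51.6/√132 = 4.4912; SE₂ = 106.4/√223 = 7.1251.
Independent samples, unequal variances: SE_diff = √(SE₁² + SE₂²) = √(20.17087744 + 50.76705001) = 8.4225.
z* = 1.282, so margin of error = 1.282 × 8.4225 = 10.7976.
Difference in means = 655.0 − 582.1 = 72.9000.
72.9000 ± 10.7976 → (62.10, 83.70).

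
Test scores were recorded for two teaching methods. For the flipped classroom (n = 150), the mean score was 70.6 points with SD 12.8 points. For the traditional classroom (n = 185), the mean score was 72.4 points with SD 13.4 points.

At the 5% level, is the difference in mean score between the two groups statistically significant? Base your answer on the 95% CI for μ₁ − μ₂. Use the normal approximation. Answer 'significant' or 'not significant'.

not significant

Per-group SEs: s₁/√n₁ = 12.8/√150 = 1.0451, s₂/√n₂ = 13.4/√185 = 0.9852.
Unpooled SE of the difference: √(1.09223401 + 0.97061904) = 1.4363.
Margin of error = z* · SE = 1.960 × 1.4363 = 2.8151.
x̄₁ − x̄₂ = 70.6 − 72.4 = -1.8000.
CI: -1.8000 ± 2.8151 = (-4.6151, 1.0151).
The interval (-4.6151, 1.0151) contains 0, so the difference is not significant.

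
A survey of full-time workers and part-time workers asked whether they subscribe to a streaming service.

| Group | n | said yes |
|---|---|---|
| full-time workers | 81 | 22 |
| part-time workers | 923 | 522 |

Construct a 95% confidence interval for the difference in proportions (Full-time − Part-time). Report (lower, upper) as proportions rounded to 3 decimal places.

(-0.396, -0.192)

First, p̂₁ = 22/81 = 0.2716; p̂₂ = 522/923 = 0.5655.
The two standard errors are √(0.2716×0.7284/81) = 0.04942 and √(0.5655×0.4345/923) = 0.01632.
Because the samples are independent, SE_diff = √(0.04942² + 0.01632²) = 0.05204.
Using z* = 1.960 for 95%, ME = 1.960 × 0.05204 = 0.10200.
p̂₁ − p̂₂ = -0.2939; interval -0.2939 ± 0.10200 gives (-0.396, -0.192).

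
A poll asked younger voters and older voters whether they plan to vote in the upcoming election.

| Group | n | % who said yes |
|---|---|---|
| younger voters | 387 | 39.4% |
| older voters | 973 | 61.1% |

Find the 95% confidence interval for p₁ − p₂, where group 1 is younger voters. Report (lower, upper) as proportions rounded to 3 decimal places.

Each SE is √(p̂(1−p̂)/n): √(0.3940·0.6060/387) = 0.02484 and √(0.6110·0.3890/973) = 0.01563.
SE(p̂₁ − p̂₂) = √(SE₁² + SE₂²) = √(0.0006170256 + 0.0002442969) = 0.02935, since the two samples are independent.
At 95% confidence z* = 1.960; margin = 1.960 × 0.02935 = 0.05753.
The difference is 0.3940 − 0.6110 = -0.2170, so the interval is -0.2170 ± 0.05753 = (-0.275, -0.159).

(-0.275, -0.159)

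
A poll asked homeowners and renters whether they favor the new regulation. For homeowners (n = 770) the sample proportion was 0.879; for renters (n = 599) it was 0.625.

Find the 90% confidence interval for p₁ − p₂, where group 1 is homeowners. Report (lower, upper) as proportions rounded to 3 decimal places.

(0.216, 0.292)

The two standard errors are √(0.8790×0.1210/770) = 0.01175 and √(0.6250×0.3750/599) = 0.01978.
Because the samples are independent, SE_diff = √(0.01175² + 0.01978²) = 0.02301.
Using z* = 1.645 for 90%, ME = 1.645 × 0.02301 = 0.03785.
p̂₁ − p̂₂ = 0.2540; interval 0.2540 ± 0.03785 gives (0.216, 0.292).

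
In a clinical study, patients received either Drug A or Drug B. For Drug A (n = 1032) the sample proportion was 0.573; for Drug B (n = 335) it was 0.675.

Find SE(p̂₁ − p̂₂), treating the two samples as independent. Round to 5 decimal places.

SE₁ = √(p̂₁(1−p̂₁)/n₁) = √(0.5730·0.4270/1032) = 0.01540; SE₂ = √(0.6750·0.3250/335) = 0.02559.
Independent samples: SE of the difference = √(SE₁² + SE₂²) = √(0.00023716 + 0.0006548481) = 0.02987.

0.02987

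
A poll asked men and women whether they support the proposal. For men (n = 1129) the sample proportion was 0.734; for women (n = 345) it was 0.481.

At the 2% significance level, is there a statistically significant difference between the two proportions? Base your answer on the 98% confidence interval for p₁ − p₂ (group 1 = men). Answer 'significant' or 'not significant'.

Each SE is √(p̂(1−p̂)/n): √(0.7340·0.2660/1129) = 0.01315 and √(0.4810·0.5190/345) = 0.02690.
SE(p̂₁ − p̂₂) = √(SE₁² + SE₂²) = √(0.0001729225 + 0.00072361) = 0.02994, since the two samples are independent.
At 98% confidence z* = 2.326; margin = 2.326 × 0.02994 = 0.06964.
The difference is 0.7340 − 0.4810 = 0.2530, so the interval is 0.2530 ± 0.06964 = (0.18336, 0.32264).
The interval (0.18336, 0.32264) does not contain 0, so the difference is significant.

significant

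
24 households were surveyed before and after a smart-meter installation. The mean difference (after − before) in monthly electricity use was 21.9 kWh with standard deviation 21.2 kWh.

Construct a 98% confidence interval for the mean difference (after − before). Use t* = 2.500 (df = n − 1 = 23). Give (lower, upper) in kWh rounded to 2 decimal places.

(11.08, 32.72)

This is a matched-pairs design, so SE = s_d/√n = 21.2/√24 = 4.3274.
Margin = 2.500 × 4.3274 = 10.8185; the interval is 21.9 ± 10.8185 = (11.08, 32.72).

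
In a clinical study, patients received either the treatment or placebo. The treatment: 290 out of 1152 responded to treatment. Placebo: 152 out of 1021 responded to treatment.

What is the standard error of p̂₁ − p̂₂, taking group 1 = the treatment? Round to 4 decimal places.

0.0170

First, p̂₁ = 290/1152 = 0.2517; p̂₂ = 152/1021 = 0.1489.
The two standard errors are √(0.2517×0.7483/1152) = 0.01279 and √(0.1489×0.8511/1021) = 0.01114.
Because the samples are independent, SE_diff = √(0.01279² + 0.01114²) = 0.01696.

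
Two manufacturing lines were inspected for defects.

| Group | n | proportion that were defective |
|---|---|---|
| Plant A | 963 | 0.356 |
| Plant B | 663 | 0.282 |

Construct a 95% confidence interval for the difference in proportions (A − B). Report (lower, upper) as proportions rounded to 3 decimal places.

(0.028, 0.120)

The two standard errors are √(0.3560×0.6440/963) = 0.01543 and √(0.2820×0.7180/663) = 0.01748.
Because the samples are independent, SE_diff = √(0.01543² + 0.01748²) = 0.02332.
Using z* = 1.960 for 95%, ME = 1.960 × 0.02332 = 0.04571.
p̂₁ − p̂₂ = 0.0740; interval 0.0740 ± 0.04571 gives (0.028, 0.120).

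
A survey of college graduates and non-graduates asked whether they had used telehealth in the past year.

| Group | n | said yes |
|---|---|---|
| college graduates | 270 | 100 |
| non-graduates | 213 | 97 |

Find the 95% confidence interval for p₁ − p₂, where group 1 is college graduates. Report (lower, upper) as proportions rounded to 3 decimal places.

First, p̂₁ = 100/270 = 0.3704; p̂₂ = 97/213 = 0.4554.
The two standard errors are √(0.3704×0.6296/270) = 0.02939 and √(0.4554×0.5446/213) = 0.03412.
Because the samples are independent, SE_diff = √(0.02939² + 0.03412²) = 0.04503.
Using z* = 1.960 for 95%, ME = 1.960 × 0.04503 = 0.08826.
p̂₁ − p̂₂ = -0.0850; interval -0.0850 ± 0.08826 gives (-0.173, 0.003).

(-0.173, 0.003)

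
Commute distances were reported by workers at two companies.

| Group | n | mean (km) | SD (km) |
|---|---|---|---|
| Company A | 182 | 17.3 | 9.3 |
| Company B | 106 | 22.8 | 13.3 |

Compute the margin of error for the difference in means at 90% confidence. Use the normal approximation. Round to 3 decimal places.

Per-group SEs: s₁/√n₁ = 9.3/√182 = 0.6894, s₂/√n₂ = 13.3/√106 = 1.2918.
Unpooled SE of the difference: √(0.47527236 + 1.66874724) = 1.4642.
Margin of error = z* · SE = 1.645 × 1.4642 = 2.4086.

2.409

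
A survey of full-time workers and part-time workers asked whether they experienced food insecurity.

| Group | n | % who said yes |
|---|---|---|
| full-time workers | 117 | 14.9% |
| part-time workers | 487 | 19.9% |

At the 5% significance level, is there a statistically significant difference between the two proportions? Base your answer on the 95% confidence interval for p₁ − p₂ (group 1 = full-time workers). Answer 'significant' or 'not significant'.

not significant

The two standard errors are √(0.1490×0.8510/117) = 0.03292 and √(0.1990×0.8010/487) = 0.01809.
Because the samples are independent, SE_diff = √(0.03292² + 0.01809²) = 0.03756.
Using z* = 1.960 for 95%, ME = 1.960 × 0.03756 = 0.07362.
p̂₁ − p̂₂ = -0.0500; interval -0.0500 ± 0.07362 gives (-0.12362, 0.02362).
The interval (-0.12362, 0.02362) contains 0, so the difference is not significant.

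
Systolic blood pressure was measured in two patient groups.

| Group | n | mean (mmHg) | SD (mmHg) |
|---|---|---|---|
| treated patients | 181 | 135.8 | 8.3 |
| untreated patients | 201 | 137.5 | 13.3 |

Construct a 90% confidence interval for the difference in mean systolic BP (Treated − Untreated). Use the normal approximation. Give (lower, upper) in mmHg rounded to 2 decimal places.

SE₁ = s₁/√n₁ = 8.3/√181 = 0.6169; SE₂ = 13.3/√201 = 0.9381.
Independent samples, unequal variances: SE_diff = √(SE₁² + SE₂²) = √(0.38056561 + 0.88003161) = 1.1228.
z* = 1.645, so margin of error = 1.645 × 1.1228 = 1.8470.
Difference in means = 135.8 − 137.5 = -1.7000.
-1.7000 ± 1.8470 → (-3.55, 0.15).

(-3.55, 0.15)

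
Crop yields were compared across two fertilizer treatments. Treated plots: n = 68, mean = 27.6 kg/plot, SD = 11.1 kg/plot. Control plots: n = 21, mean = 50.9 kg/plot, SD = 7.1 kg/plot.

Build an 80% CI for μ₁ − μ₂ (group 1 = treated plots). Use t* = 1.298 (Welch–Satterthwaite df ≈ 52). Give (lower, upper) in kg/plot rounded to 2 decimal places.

Standard errors of each mean: 11.1/√68 = 1.3461 and 7.1/√21 = 1.5493.
SE(x̄₁ − x̄₂) = √(1.3461² + 1.5493²) = 2.0524 for independent samples with unequal variances.
With t* = 1.298, the margin is 1.298 × 2.0524 = 2.6640.
x̄₁ − x̄₂ = 27.6 − 50.9 = -23.3000; the interval is -23.3000 ± 2.6640 = (-25.96, -20.64).

(-25.96, -20.64)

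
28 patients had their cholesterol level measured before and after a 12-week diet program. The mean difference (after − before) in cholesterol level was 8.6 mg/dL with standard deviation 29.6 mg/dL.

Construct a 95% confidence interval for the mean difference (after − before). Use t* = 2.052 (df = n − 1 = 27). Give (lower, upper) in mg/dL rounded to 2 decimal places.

Paired design: SE = s_d/√n = 29.6/√28 = 5.5939.
t* = 2.052; margin of error = 2.052 × 5.5939 = 11.4787.
8.6 ± 11.4787 → (-2.88, 20.08).

(-2.88, 20.08)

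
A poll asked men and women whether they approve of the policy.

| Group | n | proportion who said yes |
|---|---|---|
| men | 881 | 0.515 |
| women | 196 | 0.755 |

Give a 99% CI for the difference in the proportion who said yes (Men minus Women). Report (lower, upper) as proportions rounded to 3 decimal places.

(-0.330, -0.150)

Each SE is √(p̂(1−p̂)/n): √(0.5150·0.4850/881) = 0.01684 and √(0.7550·0.2450/196) = 0.03072.
SE(p̂₁ − p̂₂) = √(SE₁² + SE₂²) = √(0.0002835856 + 0.0009437184) = 0.03503, since the two samples are independent.
At 99% confidence z* = 2.576; margin = 2.576 × 0.03503 = 0.09024.
The difference is 0.5150 − 0.7550 = -0.2400, so the interval is -0.2400 ± 0.09024 = (-0.330, -0.150).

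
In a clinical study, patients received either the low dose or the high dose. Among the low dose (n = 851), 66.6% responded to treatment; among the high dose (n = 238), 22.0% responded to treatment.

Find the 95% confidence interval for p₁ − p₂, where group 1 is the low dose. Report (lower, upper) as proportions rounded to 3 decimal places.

Each SE is √(p̂(1−p̂)/n): √(0.6660·0.3340/851) = 0.01617 and √(0.2200·0.7800/238) = 0.02685.
SE(p̂₁ − p̂₂) = √(SE₁² + SE₂²) = √(0.0002614689 + 0.0007209225) = 0.03134, since the two samples are independent.
At 95% confidence z* = 1.960; margin = 1.960 × 0.03134 = 0.06143.
The difference is 0.6660 − 0.2200 = 0.4460, so the interval is 0.4460 ± 0.06143 = (0.385, 0.507).

(0.385, 0.507)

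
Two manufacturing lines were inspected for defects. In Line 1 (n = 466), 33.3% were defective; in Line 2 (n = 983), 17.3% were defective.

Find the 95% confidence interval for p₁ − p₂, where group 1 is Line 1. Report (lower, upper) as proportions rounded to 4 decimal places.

(0.1111, 0.2089)

The two standard errors are √(0.3330×0.6670/466) = 0.02183 and √(0.1730×0.8270/983) = 0.01206.
Because the samples are independent, SE_diff = √(0.02183² + 0.01206²) = 0.02494.
Using z* = 1.960 for 95%, ME = 1.960 × 0.02494 = 0.04888.
p̂₁ − p̂₂ = 0.1600; interval 0.1600 ± 0.04888 gives (0.1111, 0.2089).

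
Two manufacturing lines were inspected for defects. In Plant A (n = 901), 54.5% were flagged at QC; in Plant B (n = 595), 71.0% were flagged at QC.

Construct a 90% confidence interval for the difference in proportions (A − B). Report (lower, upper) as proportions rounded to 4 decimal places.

(-0.2060, -0.1240)

The two standard errors are √(0.5450×0.4550/901) = 0.01659 and √(0.7100×0.2900/595) = 0.01860.
Because the samples are independent, SE_diff = √(0.01659² + 0.01860²) = 0.02492.
Using z* = 1.645 for 90%, ME = 1.645 × 0.02492 = 0.04099.
p̂₁ − p̂₂ = -0.1650; interval -0.1650 ± 0.04099 gives (-0.2060, -0.1240).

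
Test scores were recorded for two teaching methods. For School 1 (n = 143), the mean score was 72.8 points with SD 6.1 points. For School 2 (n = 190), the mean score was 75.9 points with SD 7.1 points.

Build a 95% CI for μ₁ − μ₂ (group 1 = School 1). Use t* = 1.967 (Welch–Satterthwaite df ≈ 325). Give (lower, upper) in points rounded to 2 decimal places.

Per-group SEs: s₁/√n₁ = 6.1/√143 = 0.5101, s₂/√n₂ = 7.1/√190 = 0.5151.
Unpooled SE of the difference: √(0.26020201 + 0.26532801) = 0.7249.
Margin of error = t* · SE = 1.967 × 0.7249 = 1.4259.
x̄₁ − x̄₂ = 72.8 − 75.9 = -3.1000.
CI: -3.1000 ± 1.4259 = (-4.53, -1.67).

(-4.53, -1.67)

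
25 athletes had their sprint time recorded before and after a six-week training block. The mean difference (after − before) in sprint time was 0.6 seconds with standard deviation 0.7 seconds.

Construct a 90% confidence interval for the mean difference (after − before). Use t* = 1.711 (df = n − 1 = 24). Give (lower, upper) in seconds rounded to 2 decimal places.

This is a matched-pairs design, so SE = s_d/√n = 0.7/√25 = 0.1400.
Margin = 1.711 × 0.1400 = 0.2395; the interval is 0.6 ± 0.2395 = (0.36, 0.84).

(0.36, 0.84)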